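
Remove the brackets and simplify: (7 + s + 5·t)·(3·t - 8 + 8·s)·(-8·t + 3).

(7 + s + 5·t)·(3·t - 8 + 8·s)·(-8·t + 3)
= (21·t - 56 + 56·s + 3·s·t - 8·s + 8·s² + 15·t² - 40·t + 40·s·t)·(-8·t + 3)    [distributive law]
= (-19·t - 56 + 48·s + 43·s·t + 8·s² + 15·t²)·(-8·t + 3)    [combine like terms]
= 152·t² - 57·t + 448·t - 168 - 384·s·t + 144·s - 344·s·t² + 129·s·t - 64·s²·t + 24·s² - 120·t³ + 45·t²    [distributive law]
= 197·t² + 391·t - 168 - 255·s·t + 144·s - 344·s·t² - 64·s²·t + 24·s² - 120·t³    [combine like terms]

197·t² + 391·t - 168 - 255·s·t + 144·s - 344·s·t² - 64·s²·t + 24·s² - 120·t³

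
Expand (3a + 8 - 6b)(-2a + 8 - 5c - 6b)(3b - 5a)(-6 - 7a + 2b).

(3a + 8 - 6b)(-2a + 8 - 5c - 6b)(3b - 5a)(-6 - 7a + 2b)
= (-6a^2 + 24a - 15ac - 18ab - 16a + 64 - 40c - 48b + 12ab - 48b + 30bc + 36b^2)(3b - 5a)(-6 - 7a + 2b)    [distributive law]
= (-6a^2 + 8a - 15ac - 6ab + 64 - 40c - 96b + 30bc + 36b^2)(3b - 5a)(-6 - 7a + 2b)    [combine like terms]
= (-18a^2b + 30a^3 + 24ab - 40a^2 - 45abc + 75a^2c - 18ab^2 + 30a^2b + 192b - 320a - 120bc + 200ac - 288b^2 + 480ab + 90b^2c - 150abc + 108b^3 - 180ab^2)(-6 - 7a + 2b)    [distributive law]
= (12a^2b + 30a^3 + 504ab - 40a^2 - 195abc + 75a^2c - 198ab^2 + 192b - 320a - 120bc + 200ac - 288b^2 + 90b^2c + 108b^3)(-6 - 7a + 2b)    [combine like terms]
= -72a^2b - 84a^3b + 24a^2b^2 - 180a^3 - 210a^4 + 60a^3b - 3024ab - 3528a^2b + 1008ab^2 + 240a^2 + 280a^3 - 80a^2b + 1170abc + 1365a^2bc - 390ab^2c - 450a^2c - 525a^3c + 150a^2bc + 1188ab^2 + 1386a^2b^2 - 396ab^3 - 1152b - 1344ab + 384b^2 + 1920a + 2240a^2 - 640ab + 720bc + 840abc - 240b^2c - 1200ac - 1400a^2c + 400abc + 1728b^2 + 2016ab^2 - 576b^3 - 540b^2c - 630ab^2c + 180b^3c - 648b^3 - 756ab^3 + 216b^4    [distributive law]
= -3680a^2b - 24a^3b + 1410a^2b^2 + 100a^3 - 210a^4 - 5008ab + 4212ab^2 + 2480a^2 + 2410abc + 1515a^2bc - 1020ab^2c - 1850a^2c - 525a^3c - 1152ab^3 - 1152b + 2112b^2 + 1920a + 720bc - 780b^2c - 1200ac - 1224b^3 + 180b^3c + 216b^4    [combine like terms]

-3680a^2b - 24a^3b + 1410a^2b^2 + 100a^3 - 210a^4 - 5008ab + 4212ab^2 + 2480a^2 + 2410abc + 1515a^2bc - 1020ab^2c - 1850a^2c - 525a^3c - 1152ab^3 - 1152b + 2112b^2 + 1920a + 720bc - 780b^2c - 1200ac - 1224b^3 + 180b^3c + 216b^4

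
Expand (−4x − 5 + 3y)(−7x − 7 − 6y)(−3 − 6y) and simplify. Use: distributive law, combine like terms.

(−4x − 5 + 3y)(−7x − 7 − 6y)(−3 − 6y)
= (28x² + 28x + 24xy + 35x + 35 + 30y − 21xy − 21y − 18y²)(−3 − 6y)    [distributive law]
= (28x² + 63x + 3xy + 35 + 9y − 18y²)(−3 − 6y)    [combine like terms]
= −84x² − 168x²y − 189x − 378xy − 9xy − 18xy² − 105 − 210y − 27y − 54y² + 54y² + 108y³    [distributive law]
= −84x² − 168x²y − 189x − 387xy − 18xy² − 105 − 237y + 108y³    [combine like terms]

−84x² − 168x²y − 189x − 387xy − 18xy² − 105 − 237y + 108y³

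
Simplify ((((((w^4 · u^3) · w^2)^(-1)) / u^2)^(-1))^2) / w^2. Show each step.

((((((w^4 · u^3) · w^2)^(-1)) / u^2)^(-1))^2) / w^2
= (((((w^4 · u^3) · w^2)^(-1)) / u^2)^(-2)) / w^2    [power of a power]
= (((((w^4 · u^3) · w^2)^(-1))^(-2)) / ((u^2)^(-2))) / w^2    [power of a quotient]
= ((((w^4 · u^3) · w^2)^2) / ((u^2)^(-2))) / w^2    [power of a power]
= ((((w^4 · u^3)^2) · ((w^2)^2)) / ((u^2)^(-2))) / w^2    [power of a product]
= (((((w^4)^2) · ((u^3)^2)) · ((w^2)^2)) / ((u^2)^(-2))) / w^2    [power of a product]
= (((w^8 · ((u^3)^2)) · ((w^2)^2)) / ((u^2)^(-2))) / w^2    [power of a power]
= (((w^8 · u^6) · ((w^2)^2)) / ((u^2)^(-2))) / w^2    [power of a power]
= (((w^8 · u^6) · w^4) / ((u^2)^(-2))) / w^2    [power of a power]
= (((w^8 · u^6) · w^4) / u^(-4)) / w^2    [power of a power]
= u^10·w^10    [quotient of powers; product of powers]

u^10·w^10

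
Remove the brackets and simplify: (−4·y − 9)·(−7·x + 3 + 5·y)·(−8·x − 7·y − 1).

−224·x^2·y − 36·x·y^2 − 13·x·y + 419·y^2 + 246·y + 140·y^3 − 504·x^2 + 153·x + 27

(−4·y − 9)·(−7·x + 3 + 5·y)·(−8·x − 7·y − 1)
= (28·x·y − 12·y − 20·y^2 + 63·x − 27 − 45·y)·(−8·x − 7·y − 1)    [distributive law]
= (28·x·y − 57·y − 20·y^2 + 63·x − 27)·(−8·x − 7·y − 1)    [combine like terms]
= −224·x^2·y − 196·x·y^2 − 28·x·y + 456·x·y + 399·y^2 + 57·y + 160·x·y^2 + 140·y^3 + 20·y^2 − 504·x^2 − 441·x·y − 63·x + 216·x + 189·y + 27    [distributive law]
= −224·x^2·y − 36·x·y^2 − 13·x·y + 419·y^2 + 246·y + 140·y^3 − 504·x^2 + 153·x + 27    [combine like terms]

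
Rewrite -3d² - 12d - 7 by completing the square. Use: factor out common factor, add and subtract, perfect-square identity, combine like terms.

-3(d + 2)² + 5

-3d² - 12d - 7
= -3(d² + 4d) - 7    [factor out -3 from the d-terms]
= -3(d² + 4d + 4 - 4) - 7    [add and subtract 4 inside the bracket]
= -3(d + 2)² + 12 - 7    [perfect-square identity]
= -3(d + 2)² + 5    [combine constants]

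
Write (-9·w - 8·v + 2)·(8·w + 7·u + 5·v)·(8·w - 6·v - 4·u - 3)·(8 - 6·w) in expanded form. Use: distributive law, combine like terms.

-6672·w^3 + 3456·w^4 - 5386·v·w^2 + 2640·v·w^3 - 3150·u·w^2 + 1296·u·w^3 + 3040·w^2 + 2664·u·v·w - 2196·u·v·w^2 + 2352·u^2·w - 1512·u^2·w^2 + 2148·u·w + 2312·v^2·w - 2004·v^2·w^2 + 2668·v·w + 3968·u·v^2 - 2976·u·v^2·w + 1792·u^2·v - 1344·u^2·v·w + 352·u·v + 1920·v^3 - 1440·v^3·w + 480·v^2 - 384·w - 448·u^2 - 336·u - 240·v

(-9·w - 8·v + 2)·(8·w + 7·u + 5·v)·(8·w - 6·v - 4·u - 3)·(8 - 6·w)
= (-72·w^2 - 63·u·w - 45·v·w - 64·v·w - 56·u·v - 40·v^2 + 16·w + 14·u + 10·v)·(8·w - 6·v - 4·u - 3)·(8 - 6·w)    [distributive law]
= (-72·w^2 - 63·u·w - 109·v·w - 56·u·v - 40·v^2 + 16·w + 14·u + 10·v)·(8·w - 6·v - 4·u - 3)·(8 - 6·w)    [combine like terms]
= (-576·w^3 + 432·v·w^2 + 288·u·w^2 + 216·w^2 - 504·u·w^2 + 378·u·v·w + 252·u^2·w + 189·u·w - 872·v·w^2 + 654·v^2·w + 436·u·v·w + 327·v·w - 448·u·v·w + 336·u·v^2 + 224·u^2·v + 168·u·v - 320·v^2·w + 240·v^3 + 160·u·v^2 + 120·v^2 + 128·w^2 - 96·v·w - 64·u·w - 48·w + 112·u·w - 84·u·v - 56·u^2 - 42·u + 80·v·w - 60·v^2 - 40·u·v - 30·v)·(8 - 6·w)    [distributive law]
= (-576·w^3 - 440·v·w^2 - 216·u·w^2 + 344·w^2 + 366·u·v·w + 252·u^2·w + 237·u·w + 334·v^2·w + 311·v·w + 496·u·v^2 + 224·u^2·v + 44·u·v + 240·v^3 + 60·v^2 - 48·w - 56·u^2 - 42·u - 30·v)·(8 - 6·w)    [combine like terms]
= -4608·w^3 + 3456·w^4 - 3520·v·w^2 + 2640·v·w^3 - 1728·u·w^2 + 1296·u·w^3 + 2752·w^2 - 2064·w^3 + 2928·u·v·w - 2196·u·v·w^2 + 2016·u^2·w - 1512·u^2·w^2 + 1896·u·w - 1422·u·w^2 + 2672·v^2·w - 2004·v^2·w^2 + 2488·v·w - 1866·v·w^2 + 3968·u·v^2 - 2976·u·v^2·w + 1792·u^2·v - 1344·u^2·v·w + 352·u·v - 264·u·v·w + 1920·v^3 - 1440·v^3·w + 480·v^2 - 360·v^2·w - 384·w + 288·w^2 - 448·u^2 + 336·u^2·w - 336·u + 252·u·w - 240·v + 180·v·w    [distributive law]
= -6672·w^3 + 3456·w^4 - 5386·v·w^2 + 2640·v·w^3 - 3150·u·w^2 + 1296·u·w^3 + 3040·w^2 + 2664·u·v·w - 2196·u·v·w^2 + 2352·u^2·w - 1512·u^2·w^2 + 2148·u·w + 2312·v^2·w - 2004·v^2·w^2 + 2668·v·w + 3968·u·v^2 - 2976·u·v^2·w + 1792·u^2·v - 1344·u^2·v·w + 352·u·v + 1920·v^3 - 1440·v^3·w + 480·v^2 - 384·w - 448·u^2 - 336·u - 240·v    [combine like terms]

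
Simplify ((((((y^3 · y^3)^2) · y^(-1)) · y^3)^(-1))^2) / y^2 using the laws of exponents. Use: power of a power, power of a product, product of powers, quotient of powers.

y^(-30)

((((((y^3 · y^3)^2) · y^(-1)) · y^3)^(-1))^2) / y^2
= (((((y^3 · y^3)^2) · y^(-1)) · y^3)^(-2)) / y^2    [power of a power]
= (((((y^3 · y^3)^2) · y^(-1))^(-2)) · ((y^3)^(-2))) / y^2    [power of a product]
= (((((y^3 · y^3)^2)^(-2)) · ((y^(-1))^(-2))) · ((y^3)^(-2))) / y^2    [power of a product]
= ((((y^3 · y^3)^(-4)) · ((y^(-1))^(-2))) · ((y^3)^(-2))) / y^2    [power of a power]
= (((((y^3)^(-4)) · ((y^3)^(-4))) · ((y^(-1))^(-2))) · ((y^3)^(-2))) / y^2    [power of a product]
= (((y^(-12) · ((y^3)^(-4))) · ((y^(-1))^(-2))) · ((y^3)^(-2))) / y^2    [power of a power]
= (((y^(-12) · y^(-12)) · ((y^(-1))^(-2))) · ((y^3)^(-2))) / y^2    [power of a power]
= ((y^(-24) · ((y^(-1))^(-2))) · ((y^3)^(-2))) / y^2    [product of powers]
= ((y^(-24) · y^2) · ((y^3)^(-2))) / y^2    [power of a power]
= (y^(-22) · ((y^3)^(-2))) / y^2    [product of powers]
= (y^(-22) · y^(-6)) / y^2    [power of a power]
= y^(-28) / y^2    [product of powers]
= y^(-30)    [quotient of powers]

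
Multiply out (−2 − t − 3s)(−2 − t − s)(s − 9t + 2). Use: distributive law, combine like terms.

(−2 − t − 3s)(−2 − t − s)(s − 9t + 2)
= (4 + 2t + 2s + 2t + t^2 + st + 6s + 3st + 3s^2)(s − 9t + 2)    [distributive law]
= (4 + 4t + 8s + t^2 + 4st + 3s^2)(s − 9t + 2)    [combine like terms]
= 4s − 36t + 8 + 4st − 36t^2 + 8t + 8s^2 − 72st + 16s + st^2 − 9t^3 + 2t^2 + 4s^2t − 36st^2 + 8st + 3s^3 − 27s^2t + 6s^2    [distributive law]
= 20s − 28t + 8 − 60st − 34t^2 + 14s^2 − 35st^2 − 9t^3 − 23s^2t + 3s^3    [combine like terms]

20s − 28t + 8 − 60st − 34t^2 + 14s^2 − 35st^2 − 9t^3 − 23s^2t + 3s^3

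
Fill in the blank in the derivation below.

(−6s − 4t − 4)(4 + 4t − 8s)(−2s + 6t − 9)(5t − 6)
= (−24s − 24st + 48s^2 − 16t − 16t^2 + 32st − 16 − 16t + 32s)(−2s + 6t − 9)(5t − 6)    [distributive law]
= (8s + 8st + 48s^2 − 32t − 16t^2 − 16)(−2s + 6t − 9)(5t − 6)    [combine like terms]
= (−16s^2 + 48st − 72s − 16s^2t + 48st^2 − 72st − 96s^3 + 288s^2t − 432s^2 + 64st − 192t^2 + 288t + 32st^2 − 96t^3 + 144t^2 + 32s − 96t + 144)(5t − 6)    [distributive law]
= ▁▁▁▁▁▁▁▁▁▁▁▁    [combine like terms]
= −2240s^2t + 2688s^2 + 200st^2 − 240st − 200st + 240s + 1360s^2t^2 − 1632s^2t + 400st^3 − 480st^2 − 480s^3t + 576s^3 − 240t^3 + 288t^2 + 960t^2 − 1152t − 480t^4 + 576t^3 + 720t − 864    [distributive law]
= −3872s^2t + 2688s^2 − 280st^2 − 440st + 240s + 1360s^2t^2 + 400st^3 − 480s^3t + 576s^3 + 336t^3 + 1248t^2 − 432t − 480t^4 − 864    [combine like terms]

After combine like terms, the bracketed line is:

(−448s^2 + 40st − 40s + 272s^2t + 80st^2 − 96s^3 − 48t^2 + 192t − 96t^3 + 144)(5t − 6)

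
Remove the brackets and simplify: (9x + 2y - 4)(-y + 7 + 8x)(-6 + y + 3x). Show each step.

43xy + xy² + 93x²y - 270x - 339x² + 216x³ + 30y² - 2y³ - 136y + 168

(9x + 2y - 4)(-y + 7 + 8x)(-6 + y + 3x)
= (-9xy + 63x + 72x² - 2y² + 14y + 16xy + 4y - 28 - 32x)(-6 + y + 3x)    [distributive law]
= (7xy + 31x + 72x² - 2y² + 18y - 28)(-6 + y + 3x)    [combine like terms]
= -42xy + 7xy² + 21x²y - 186x + 31xy + 93x² - 432x² + 72x²y + 216x³ + 12y² - 2y³ - 6xy² - 108y + 18y² + 54xy + 168 - 28y - 84x    [distributive law]
= 43xy + xy² + 93x²y - 270x - 339x² + 216x³ + 30y² - 2y³ - 136y + 168    [combine like terms]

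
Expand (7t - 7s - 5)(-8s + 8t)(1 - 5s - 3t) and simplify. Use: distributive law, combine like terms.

-32st + 392s²t + 56st² + 176t² - 168t³ - 144s² - 280s³ + 40s - 40t

(7t - 7s - 5)(-8s + 8t)(1 - 5s - 3t)
= (-56st + 56t² + 56s² - 56st + 40s - 40t)(1 - 5s - 3t)    [distributive law]
= (-112st + 56t² + 56s² + 40s - 40t)(1 - 5s - 3t)    [combine like terms]
= -112st + 560s²t + 336st² + 56t² - 280st² - 168t³ + 56s² - 280s³ - 168s²t + 40s - 200s² - 120st - 40t + 200st + 120t²    [distributive law]
= -32st + 392s²t + 56st² + 176t² - 168t³ - 144s² - 280s³ + 40s - 40t    [combine like terms]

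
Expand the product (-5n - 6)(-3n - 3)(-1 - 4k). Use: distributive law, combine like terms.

-15n^2 - 60kn^2 - 33n - 132kn - 18 - 72k

(-5n - 6)(-3n - 3)(-1 - 4k)
= (15n^2 + 15n + 18n + 18)(-1 - 4k)    [distributive law]
= (15n^2 + 33n + 18)(-1 - 4k)    [combine like terms]
= -15n^2 - 60kn^2 - 33n - 132kn - 18 - 72k    [distributive law]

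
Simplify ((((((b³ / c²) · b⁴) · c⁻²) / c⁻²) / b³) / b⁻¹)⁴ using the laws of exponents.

((((((b³ / c²) · b⁴) · c⁻²) / c⁻²) / b³) / b⁻¹)⁴
= ((((((b³ / c²) · b⁴) · c⁻²) / c⁻²) / b³)⁴) / ((b⁻¹)⁴)    [power of a quotient]
= ((((((b³ / c²) · b⁴) · c⁻²) / c⁻²)⁴) / ((b³)⁴)) / ((b⁻¹)⁴)    [power of a quotient]
= ((((((b³ / c²) · b⁴) · c⁻²)⁴) / ((c⁻²)⁴)) / ((b³)⁴)) / ((b⁻¹)⁴)    [power of a quotient]
= ((((((b³ / c²) · b⁴)⁴) · ((c⁻²)⁴)) / ((c⁻²)⁴)) / ((b³)⁴)) / ((b⁻¹)⁴)    [power of a product]
= ((((((b³ / c²)⁴) · ((b⁴)⁴)) · ((c⁻²)⁴)) / ((c⁻²)⁴)) / ((b³)⁴)) / ((b⁻¹)⁴)    [power of a product]
= (((((((b³)⁴) / ((c²)⁴)) · ((b⁴)⁴)) · ((c⁻²)⁴)) / ((c⁻²)⁴)) / ((b³)⁴)) / ((b⁻¹)⁴)    [power of a quotient]
= (((((b¹² / ((c²)⁴)) · ((b⁴)⁴)) · ((c⁻²)⁴)) / ((c⁻²)⁴)) / ((b³)⁴)) / ((b⁻¹)⁴)    [power of a power]
= (((((b¹² / c⁸) · ((b⁴)⁴)) · ((c⁻²)⁴)) / ((c⁻²)⁴)) / ((b³)⁴)) / ((b⁻¹)⁴)    [power of a power]
= (((((b¹² / c⁸) · b¹⁶) · ((c⁻²)⁴)) / ((c⁻²)⁴)) / ((b³)⁴)) / ((b⁻¹)⁴)    [power of a power]
= (((((b¹² / c⁸) · b¹⁶) · c⁻⁸) / ((c⁻²)⁴)) / ((b³)⁴)) / ((b⁻¹)⁴)    [power of a power]
= (((((b¹² / c⁸) · b¹⁶) · c⁻⁸) / c⁻⁸) / ((b³)⁴)) / ((b⁻¹)⁴)    [power of a power]
= (((((b¹² / c⁸) · b¹⁶) · c⁻⁸) / c⁻⁸) / b¹²) / ((b⁻¹)⁴)    [power of a power]
= (((((b¹² / c⁸) · b¹⁶) · c⁻⁸) / c⁻⁸) / b¹²) / b⁻⁴    [power of a power]
= b²⁰·c⁻⁸    [quotient of powers; product of powers]

b²⁰·c⁻⁸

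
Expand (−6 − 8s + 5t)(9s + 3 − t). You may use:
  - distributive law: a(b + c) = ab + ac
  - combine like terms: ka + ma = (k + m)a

−78s − 18 + 21t − 72s^2 + 53st − 5t^2

(−6 − 8s + 5t)(9s + 3 − t)
= −54s − 18 + 6t − 72s^2 − 24s + 8st + 45st + 15t − 5t^2    [distributive law]
= −78s − 18 + 21t − 72s^2 + 53st − 5t^2    [combine like terms]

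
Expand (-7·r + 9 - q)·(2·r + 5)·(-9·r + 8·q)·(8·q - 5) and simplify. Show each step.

1008·q·r^3 - 630·r^3 - 752·q^2·r^2 + 1694·q·r^2 - 765·r^2 - 648·q^2·r - 2785·q·r + 2025·r + 3080·q^2 - 1800·q - 128·q^3·r - 320·q^3

(-7·r + 9 - q)·(2·r + 5)·(-9·r + 8·q)·(8·q - 5)
= (-14·r^2 - 35·r + 18·r + 45 - 2·q·r - 5·q)·(-9·r + 8·q)·(8·q - 5)    [distributive law]
= (-14·r^2 - 17·r + 45 - 2·q·r - 5·q)·(-9·r + 8·q)·(8·q - 5)    [combine like terms]
= (126·r^3 - 112·q·r^2 + 153·r^2 - 136·q·r - 405·r + 360·q + 18·q·r^2 - 16·q^2·r + 45·q·r - 40·q^2)·(8·q - 5)    [distributive law]
= (126·r^3 - 94·q·r^2 + 153·r^2 - 91·q·r - 405·r + 360·q - 16·q^2·r - 40·q^2)·(8·q - 5)    [combine like terms]
= 1008·q·r^3 - 630·r^3 - 752·q^2·r^2 + 470·q·r^2 + 1224·q·r^2 - 765·r^2 - 728·q^2·r + 455·q·r - 3240·q·r + 2025·r + 2880·q^2 - 1800·q - 128·q^3·r + 80·q^2·r - 320·q^3 + 200·q^2    [distributive law]
= 1008·q·r^3 - 630·r^3 - 752·q^2·r^2 + 1694·q·r^2 - 765·r^2 - 648·q^2·r - 2785·q·r + 2025·r + 3080·q^2 - 1800·q - 128·q^3·r - 320·q^3    [combine like terms]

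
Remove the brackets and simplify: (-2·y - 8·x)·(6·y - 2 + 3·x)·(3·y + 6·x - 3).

-36·y^3 - 234·x·y^2 + 48·y^2 + 234·x·y - 12·y - 396·x^2·y + 168·x^2 - 48·x - 144·x^3

(-2·y - 8·x)·(6·y - 2 + 3·x)·(3·y + 6·x - 3)
= (-12·y^2 + 4·y - 6·x·y - 48·x·y + 16·x - 24·x^2)·(3·y + 6·x - 3)    [distributive law]
= (-12·y^2 + 4·y - 54·x·y + 16·x - 24·x^2)·(3·y + 6·x - 3)    [combine like terms]
= -36·y^3 - 72·x·y^2 + 36·y^2 + 12·y^2 + 24·x·y - 12·y - 162·x·y^2 - 324·x^2·y + 162·x·y + 48·x·y + 96·x^2 - 48·x - 72·x^2·y - 144·x^3 + 72·x^2    [distributive law]
= -36·y^3 - 234·x·y^2 + 48·y^2 + 234·x·y - 12·y - 396·x^2·y + 168·x^2 - 48·x - 144·x^3    [combine like terms]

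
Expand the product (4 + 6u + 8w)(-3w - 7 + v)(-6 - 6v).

408w + 360vw + 168 + 144v - 24v² + 108uw + 108uvw + 252u + 216uv - 36uv² + 144w² + 144vw² - 48v²w

(4 + 6u + 8w)(-3w - 7 + v)(-6 - 6v)
= (-12w - 28 + 4v - 18uw - 42u + 6uv - 24w² - 56w + 8vw)(-6 - 6v)    [distributive law]
= (-68w - 28 + 4v - 18uw - 42u + 6uv - 24w² + 8vw)(-6 - 6v)    [combine like terms]
= 408w + 408vw + 168 + 168v - 24v - 24v² + 108uw + 108uvw + 252u + 252uv - 36uv - 36uv² + 144w² + 144vw² - 48vw - 48v²w    [distributive law]
= 408w + 360vw + 168 + 144v - 24v² + 108uw + 108uvw + 252u + 216uv - 36uv² + 144w² + 144vw² - 48v²w    [combine like terms]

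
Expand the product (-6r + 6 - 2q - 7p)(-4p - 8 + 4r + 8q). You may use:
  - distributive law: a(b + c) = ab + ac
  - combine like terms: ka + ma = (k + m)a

(-6r + 6 - 2q - 7p)(-4p - 8 + 4r + 8q)
= 24pr + 48r - 24r^2 - 48qr - 24p - 48 + 24r + 48q + 8pq + 16q - 8qr - 16q^2 + 28p^2 + 56p - 28pr - 56pq    [distributive law]
= -4pr + 72r - 24r^2 - 56qr + 32p - 48 + 64q - 48pq - 16q^2 + 28p^2    [combine like terms]

-4pr + 72r - 24r^2 - 56qr + 32p - 48 + 64q - 48pq - 16q^2 + 28p^2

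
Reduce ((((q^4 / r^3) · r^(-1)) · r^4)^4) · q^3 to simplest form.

q^19

((((q^4 / r^3) · r^(-1)) · r^4)^4) · q^3
= ((((q^4 / r^3) · r^(-1))^4) · ((r^4)^4)) · q^3    [power of a product]
= ((((q^4 / r^3)^4) · ((r^(-1))^4)) · ((r^4)^4)) · q^3    [power of a product]
= (((((q^4)^4) / ((r^3)^4)) · ((r^(-1))^4)) · ((r^4)^4)) · q^3    [power of a quotient]
= (((q^16 / ((r^3)^4)) · ((r^(-1))^4)) · ((r^4)^4)) · q^3    [power of a power]
= (((q^16 / r^12) · ((r^(-1))^4)) · ((r^4)^4)) · q^3    [power of a power]
= (((q^16 / r^12) · r^(-4)) · ((r^4)^4)) · q^3    [power of a power]
= (((q^16 / r^12) · r^(-4)) · r^16) · q^3    [power of a power]
= q^19    [quotient of powers; product of powers]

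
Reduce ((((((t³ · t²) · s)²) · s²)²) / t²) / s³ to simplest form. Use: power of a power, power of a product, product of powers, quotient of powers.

((((((t³ · t²) · s)²) · s²)²) / t²) / s³
= ((((((t³ · t²) · s)²)²) · ((s²)²)) / t²) / s³    [power of a product]
= (((((t³ · t²) · s)⁴) · ((s²)²)) / t²) / s³    [power of a power]
= (((((t³ · t²)⁴) · (s⁴)) · ((s²)²)) / t²) / s³    [power of a product]
= ((((((t³)⁴) · ((t²)⁴)) · (s⁴)) · ((s²)²)) / t²) / s³    [power of a product]
= ((((t¹² · ((t²)⁴)) · (s⁴)) · ((s²)²)) / t²) / s³    [power of a power]
= ((((t¹² · t⁸) · (s⁴)) · ((s²)²)) / t²) / s³    [power of a power]
= (((t²⁰ · (s⁴)) · ((s²)²)) / t²) / s³    [product of powers]
= (((t²⁰ · s⁴) · s⁴) / t²) / s³    [power of a power]
= s⁵t¹⁸    [quotient of powers; product of powers]

s⁵t¹⁸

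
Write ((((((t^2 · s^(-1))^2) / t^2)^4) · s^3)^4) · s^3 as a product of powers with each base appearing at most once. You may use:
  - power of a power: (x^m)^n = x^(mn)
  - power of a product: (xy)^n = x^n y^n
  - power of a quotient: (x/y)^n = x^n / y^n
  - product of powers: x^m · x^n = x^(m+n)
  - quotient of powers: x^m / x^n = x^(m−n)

s^(-17)t^32

((((((t^2 · s^(-1))^2) / t^2)^4) · s^3)^4) · s^3
= ((((((t^2 · s^(-1))^2) / t^2)^4)^4) · ((s^3)^4)) · s^3    [power of a product]
= (((((t^2 · s^(-1))^2) / t^2)^16) · ((s^3)^4)) · s^3    [power of a power]
= (((((t^2 · s^(-1))^2)^16) / ((t^2)^16)) · ((s^3)^4)) · s^3    [power of a quotient]
= ((((t^2 · s^(-1))^32) / ((t^2)^16)) · ((s^3)^4)) · s^3    [power of a power]
= (((((t^2)^32) · ((s^(-1))^32)) / ((t^2)^16)) · ((s^3)^4)) · s^3    [power of a product]
= (((t^64 · ((s^(-1))^32)) / ((t^2)^16)) · ((s^3)^4)) · s^3    [power of a power]
= (((t^64 · s^(-32)) / ((t^2)^16)) · ((s^3)^4)) · s^3    [power of a power]
= (((t^64 · s^(-32)) / t^32) · ((s^3)^4)) · s^3    [power of a power]
= (((t^64 · s^(-32)) / t^32) · s^12) · s^3    [power of a power]
= s^(-17)t^32    [quotient of powers; product of powers]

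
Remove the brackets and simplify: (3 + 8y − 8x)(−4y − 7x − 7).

(3 + 8y − 8x)(−4y − 7x − 7)
= −12y − 21x − 21 − 32y^2 − 56xy − 56y + 32xy + 56x^2 + 56x    [distributive law]
= −68y + 35x − 21 − 32y^2 − 24xy + 56x^2    [combine like terms]

−68y + 35x − 21 − 32y^2 − 24xy + 56x^2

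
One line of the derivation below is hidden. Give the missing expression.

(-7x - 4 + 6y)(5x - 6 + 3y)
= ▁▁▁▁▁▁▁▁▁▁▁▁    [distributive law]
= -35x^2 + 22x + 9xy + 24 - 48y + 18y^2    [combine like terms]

By distributive law:

-35x^2 + 42x - 21xy - 20x + 24 - 12y + 30xy - 36y + 18y^2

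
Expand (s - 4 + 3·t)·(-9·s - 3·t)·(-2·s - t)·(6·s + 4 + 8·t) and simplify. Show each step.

(s - 4 + 3·t)·(-9·s - 3·t)·(-2·s - t)·(6·s + 4 + 8·t)
= (-9·s^2 - 3·s·t + 36·s + 12·t - 27·s·t - 9·t^2)·(-2·s - t)·(6·s + 4 + 8·t)    [distributive law]
= (-9·s^2 - 30·s·t + 36·s + 12·t - 9·t^2)·(-2·s - t)·(6·s + 4 + 8·t)    [combine like terms]
= (18·s^3 + 9·s^2·t + 60·s^2·t + 30·s·t^2 - 72·s^2 - 36·s·t - 24·s·t - 12·t^2 + 18·s·t^2 + 9·t^3)·(6·s + 4 + 8·t)    [distributive law]
= (18·s^3 + 69·s^2·t + 48·s·t^2 - 72·s^2 - 60·s·t - 12·t^2 + 9·t^3)·(6·s + 4 + 8·t)    [combine like terms]
= 108·s^4 + 72·s^3 + 144·s^3·t + 414·s^3·t + 276·s^2·t + 552·s^2·t^2 + 288·s^2·t^2 + 192·s·t^2 + 384·s·t^3 - 432·s^3 - 288·s^2 - 576·s^2·t - 360·s^2·t - 240·s·t - 480·s·t^2 - 72·s·t^2 - 48·t^2 - 96·t^3 + 54·s·t^3 + 36·t^3 + 72·t^4    [distributive law]
= 108·s^4 - 360·s^3 + 558·s^3·t - 660·s^2·t + 840·s^2·t^2 - 360·s·t^2 + 438·s·t^3 - 288·s^2 - 240·s·t - 48·t^2 - 60·t^3 + 72·t^4    [combine like terms]

108·s^4 - 360·s^3 + 558·s^3·t - 660·s^2·t + 840·s^2·t^2 - 360·s·t^2 + 438·s·t^3 - 288·s^2 - 240·s·t - 48·t^2 - 60·t^3 + 72·t^4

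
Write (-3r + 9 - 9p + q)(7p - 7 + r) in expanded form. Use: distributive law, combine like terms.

-30pr + 30r - 3r^2 + 126p - 63 - 63p^2 + 7pq - 7q + qr

(-3r + 9 - 9p + q)(7p - 7 + r)
= -21pr + 21r - 3r^2 + 63p - 63 + 9r - 63p^2 + 63p - 9pr + 7pq - 7q + qr    [distributive law]
= -30pr + 30r - 3r^2 + 126p - 63 - 63p^2 + 7pq - 7q + qr    [combine like terms]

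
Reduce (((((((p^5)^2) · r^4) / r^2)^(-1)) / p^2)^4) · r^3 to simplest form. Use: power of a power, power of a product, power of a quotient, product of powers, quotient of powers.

p^(-48)r^(-5)

(((((((p^5)^2) · r^4) / r^2)^(-1)) / p^2)^4) · r^3
= (((((((p^5)^2) · r^4) / r^2)^(-1))^4) / ((p^2)^4)) · r^3    [power of a quotient]
= ((((((p^5)^2) · r^4) / r^2)^(-4)) / ((p^2)^4)) · r^3    [power of a power]
= ((((((p^5)^2) · r^4)^(-4)) / ((r^2)^(-4))) / ((p^2)^4)) · r^3    [power of a quotient]
= ((((((p^5)^2)^(-4)) · ((r^4)^(-4))) / ((r^2)^(-4))) / ((p^2)^4)) · r^3    [power of a product]
= (((((p^5)^(-8)) · ((r^4)^(-4))) / ((r^2)^(-4))) / ((p^2)^4)) · r^3    [power of a power]
= (((p^(-40) · ((r^4)^(-4))) / ((r^2)^(-4))) / ((p^2)^4)) · r^3    [power of a power]
= (((p^(-40) · r^(-16)) / ((r^2)^(-4))) / ((p^2)^4)) · r^3    [power of a power]
= (((p^(-40) · r^(-16)) / r^(-8)) / ((p^2)^4)) · r^3    [power of a power]
= (((p^(-40) · r^(-16)) / r^(-8)) / p^8) · r^3    [power of a power]
= p^(-48)r^(-5)    [quotient of powers; product of powers]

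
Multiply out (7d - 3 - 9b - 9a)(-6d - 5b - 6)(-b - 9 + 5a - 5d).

(7d - 3 - 9b - 9a)(-6d - 5b - 6)(-b - 9 + 5a - 5d)
= (-42d^2 - 35bd - 42d + 18d + 15b + 18 + 54bd + 45b^2 + 54b + 54ad + 45ab + 54a)(-b - 9 + 5a - 5d)    [distributive law]
= (-42d^2 + 19bd - 24d + 69b + 18 + 45b^2 + 54ad + 45ab + 54a)(-b - 9 + 5a - 5d)    [combine like terms]
= 42bd^2 + 378d^2 - 210ad^2 + 210d^3 - 19b^2d - 171bd + 95abd - 95bd^2 + 24bd + 216d - 120ad + 120d^2 - 69b^2 - 621b + 345ab - 345bd - 18b - 162 + 90a - 90d - 45b^3 - 405b^2 + 225ab^2 - 225b^2d - 54abd - 486ad + 270a^2d - 270ad^2 - 45ab^2 - 405ab + 225a^2b - 225abd - 54ab - 486a + 270a^2 - 270ad    [distributive law]
= -53bd^2 + 498d^2 - 480ad^2 + 210d^3 - 244b^2d - 492bd - 184abd + 126d - 876ad - 474b^2 - 639b - 114ab - 162 - 396a - 45b^3 + 180ab^2 + 270a^2d + 225a^2b + 270a^2    [combine like terms]

-53bd^2 + 498d^2 - 480ad^2 + 210d^3 - 244b^2d - 492bd - 184abd + 126d - 876ad - 474b^2 - 639b - 114ab - 162 - 396a - 45b^3 + 180ab^2 + 270a^2d + 225a^2b + 270a^2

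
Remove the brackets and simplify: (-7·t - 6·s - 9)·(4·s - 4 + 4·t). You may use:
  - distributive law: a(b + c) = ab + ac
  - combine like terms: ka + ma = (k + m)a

(-7·t - 6·s - 9)·(4·s - 4 + 4·t)
= -28·s·t + 28·t - 28·t² - 24·s² + 24·s - 24·s·t - 36·s + 36 - 36·t    [distributive law]
= -52·s·t - 8·t - 28·t² - 24·s² - 12·s + 36    [combine like terms]

-52·s·t - 8·t - 28·t² - 24·s² - 12·s + 36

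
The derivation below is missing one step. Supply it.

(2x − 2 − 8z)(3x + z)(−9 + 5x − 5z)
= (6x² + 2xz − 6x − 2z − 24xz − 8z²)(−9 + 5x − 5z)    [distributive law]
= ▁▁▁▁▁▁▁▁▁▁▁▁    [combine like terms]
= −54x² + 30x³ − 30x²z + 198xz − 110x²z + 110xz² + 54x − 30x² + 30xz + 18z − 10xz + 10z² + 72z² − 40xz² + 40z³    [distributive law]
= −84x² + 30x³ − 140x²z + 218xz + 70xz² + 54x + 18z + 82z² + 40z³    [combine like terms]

By combine like terms:

(6x² − 22xz − 6x − 2z − 8z²)(−9 + 5x − 5z)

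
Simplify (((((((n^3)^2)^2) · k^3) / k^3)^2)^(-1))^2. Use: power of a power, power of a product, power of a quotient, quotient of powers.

n^(-48)

(((((((n^3)^2)^2) · k^3) / k^3)^2)^(-1))^2
= ((((((n^3)^2)^2) · k^3) / k^3)^2)^(-2)    [power of a power]
= (((((n^3)^2)^2) · k^3) / k^3)^(-4)    [power of a power]
= (((((n^3)^2)^2) · k^3)^(-4)) / ((k^3)^(-4))    [power of a quotient]
= (((((n^3)^2)^2)^(-4)) · ((k^3)^(-4))) / ((k^3)^(-4))    [power of a product]
= ((((n^3)^2)^(-8)) · ((k^3)^(-4))) / ((k^3)^(-4))    [power of a power]
= (((n^3)^(-16)) · ((k^3)^(-4))) / ((k^3)^(-4))    [power of a power]
= (n^(-48) · ((k^3)^(-4))) / ((k^3)^(-4))    [power of a power]
= (n^(-48) · k^(-12)) / ((k^3)^(-4))    [power of a power]
= (n^(-48) · k^(-12)) / k^(-12)    [power of a power]
= n^(-48)    [quotient of powers]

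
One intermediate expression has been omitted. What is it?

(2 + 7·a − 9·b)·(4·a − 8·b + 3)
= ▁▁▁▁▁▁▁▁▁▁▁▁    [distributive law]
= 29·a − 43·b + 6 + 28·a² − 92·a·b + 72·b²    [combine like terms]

By distributive law:

8·a − 16·b + 6 + 28·a² − 56·a·b + 21·a − 36·a·b + 72·b² − 27·b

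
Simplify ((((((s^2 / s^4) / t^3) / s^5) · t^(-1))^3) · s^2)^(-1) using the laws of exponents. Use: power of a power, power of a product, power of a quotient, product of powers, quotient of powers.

s^19t^12

((((((s^2 / s^4) / t^3) / s^5) · t^(-1))^3) · s^2)^(-1)
= ((((((s^2 / s^4) / t^3) / s^5) · t^(-1))^3)^(-1)) · ((s^2)^(-1))    [power of a product]
= (((((s^2 / s^4) / t^3) / s^5) · t^(-1))^(-3)) · ((s^2)^(-1))    [power of a power]
= (((((s^2 / s^4) / t^3) / s^5)^(-3)) · ((t^(-1))^(-3))) · ((s^2)^(-1))    [power of a product]
= (((((s^2 / s^4) / t^3)^(-3)) / ((s^5)^(-3))) · ((t^(-1))^(-3))) · ((s^2)^(-1))    [power of a quotient]
= (((((s^2 / s^4)^(-3)) / ((t^3)^(-3))) / ((s^5)^(-3))) · ((t^(-1))^(-3))) · ((s^2)^(-1))    [power of a quotient]
= ((((((s^2)^(-3)) / ((s^4)^(-3))) / ((t^3)^(-3))) / ((s^5)^(-3))) · ((t^(-1))^(-3))) · ((s^2)^(-1))    [power of a quotient]
= ((((s^(-6) / ((s^4)^(-3))) / ((t^3)^(-3))) / ((s^5)^(-3))) · ((t^(-1))^(-3))) · ((s^2)^(-1))    [power of a power]
= ((((s^(-6) / s^(-12)) / ((t^3)^(-3))) / ((s^5)^(-3))) · ((t^(-1))^(-3))) · ((s^2)^(-1))    [power of a power]
= (((s^6 / ((t^3)^(-3))) / ((s^5)^(-3))) · ((t^(-1))^(-3))) · ((s^2)^(-1))    [quotient of powers]
= (((s^6 / t^(-9)) / ((s^5)^(-3))) · ((t^(-1))^(-3))) · ((s^2)^(-1))    [power of a power]
= (((s^6 / t^(-9)) / s^(-15)) · ((t^(-1))^(-3))) · ((s^2)^(-1))    [power of a power]
= (((s^6 / t^(-9)) / s^(-15)) · t^3) · ((s^2)^(-1))    [power of a power]
= (((s^6 / t^(-9)) / s^(-15)) · t^3) · s^(-2)    [power of a power]
= s^19t^12    [quotient of powers; product of powers]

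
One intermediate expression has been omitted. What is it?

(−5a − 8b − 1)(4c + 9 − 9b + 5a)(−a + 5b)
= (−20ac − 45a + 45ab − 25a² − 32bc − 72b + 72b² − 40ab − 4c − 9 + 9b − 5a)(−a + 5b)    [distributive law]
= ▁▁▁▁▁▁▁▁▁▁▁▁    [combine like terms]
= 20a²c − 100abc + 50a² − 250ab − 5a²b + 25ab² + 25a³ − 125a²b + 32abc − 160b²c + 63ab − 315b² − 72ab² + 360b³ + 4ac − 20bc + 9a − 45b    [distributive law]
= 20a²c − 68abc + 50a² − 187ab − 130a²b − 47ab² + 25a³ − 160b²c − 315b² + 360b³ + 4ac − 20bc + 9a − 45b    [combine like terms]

After combine like terms, the bracketed line is:

(−20ac − 50a + 5ab − 25a² − 32bc − 63b + 72b² − 4c − 9)(−a + 5b)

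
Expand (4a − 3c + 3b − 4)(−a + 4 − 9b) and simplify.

(4a − 3c + 3b − 4)(−a + 4 − 9b)
= −4a^2 + 16a − 36ab + 3ac − 12c + 27bc − 3ab + 12b − 27b^2 + 4a − 16 + 36b    [distributive law]
= −4a^2 + 20a − 39ab + 3ac − 12c + 27bc + 48b − 27b^2 − 16    [combine like terms]

−4a^2 + 20a − 39ab + 3ac − 12c + 27bc + 48b − 27b^2 − 16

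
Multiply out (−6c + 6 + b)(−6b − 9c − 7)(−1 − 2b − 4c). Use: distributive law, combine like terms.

(−6c + 6 + b)(−6b − 9c − 7)(−1 − 2b − 4c)
= (36bc + 54c² + 42c − 36b − 54c − 42 − 6b² − 9bc − 7b)(−1 − 2b − 4c)    [distributive law]
= (27bc + 54c² − 12c − 43b − 42 − 6b²)(−1 − 2b − 4c)    [combine like terms]
= −27bc − 54b²c − 108bc² − 54c² − 108bc² − 216c³ + 12c + 24bc + 48c² + 43b + 86b² + 172bc + 42 + 84b + 168c + 6b² + 12b³ + 24b²c    [distributive law]
= 169bc − 30b²c − 216bc² − 6c² − 216c³ + 180c + 127b + 92b² + 42 + 12b³    [combine like terms]

169bc − 30b²c − 216bc² − 6c² − 216c³ + 180c + 127b + 92b² + 42 + 12b³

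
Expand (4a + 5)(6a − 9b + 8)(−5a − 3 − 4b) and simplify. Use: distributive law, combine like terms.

−120a^3 − 382a^2 + 84a^2b + 85ab + 144ab^2 − 386a − 25b + 180b^2 − 120

(4a + 5)(6a − 9b + 8)(−5a − 3 − 4b)
= (24a^2 − 36ab + 32a + 30a − 45b + 40)(−5a − 3 − 4b)    [distributive law]
= (24a^2 − 36ab + 62a − 45b + 40)(−5a − 3 − 4b)    [combine like terms]
= −120a^3 − 72a^2 − 96a^2b + 180a^2b + 108ab + 144ab^2 − 310a^2 − 186a − 248ab + 225ab + 135b + 180b^2 − 200a − 120 − 160b    [distributive law]
= −120a^3 − 382a^2 + 84a^2b + 85ab + 144ab^2 − 386a − 25b + 180b^2 − 120    [combine like terms]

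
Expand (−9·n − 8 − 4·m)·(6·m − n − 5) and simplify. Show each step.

(−9·n − 8 − 4·m)·(6·m − n − 5)
= −54·m·n + 9·n² + 45·n − 48·m + 8·n + 40 − 24·m² + 4·m·n + 20·m    [distributive law]
= −50·m·n + 9·n² + 53·n − 28·m + 40 − 24·m²    [combine like terms]

−50·m·n + 9·n² + 53·n − 28·m + 40 − 24·m²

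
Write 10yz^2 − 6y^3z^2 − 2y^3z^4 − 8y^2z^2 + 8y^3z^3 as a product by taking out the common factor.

2yz^2(5 − 3y^2 − y^2z^2 − 4y + 4y^2z)

10yz^2 − 6y^3z^2 − 2y^3z^4 − 8y^2z^2 + 8y^3z^3
= 2(5yz^2 − 3y^3z^2 − y^3z^4 − 4y^2z^2 + 4y^3z^3)    [factor out 2]
= 2yz^2(5 − 3y^2 − y^2z^2 − 4y + 4y^2z)    [factor out yz^2]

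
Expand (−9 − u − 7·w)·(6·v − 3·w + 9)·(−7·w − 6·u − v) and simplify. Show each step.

414·v·w + 333·u·v + 54·v² + 252·w² + 279·u·w + 567·w + 486·u + 81·v + 291·u·v·w + 36·u²·v + 6·u·v² − 147·u·w² − 18·u²·w + 54·u² + 273·v·w² + 42·v²·w − 147·w³

(−9 − u − 7·w)·(6·v − 3·w + 9)·(−7·w − 6·u − v)
= (−54·v + 27·w − 81 − 6·u·v + 3·u·w − 9·u − 42·v·w + 21·w² − 63·w)·(−7·w − 6·u − v)    [distributive law]
= (−54·v − 36·w − 81 − 6·u·v + 3·u·w − 9·u − 42·v·w + 21·w²)·(−7·w − 6·u − v)    [combine like terms]
= 378·v·w + 324·u·v + 54·v² + 252·w² + 216·u·w + 36·v·w + 567·w + 486·u + 81·v + 42·u·v·w + 36·u²·v + 6·u·v² − 21·u·w² − 18·u²·w − 3·u·v·w + 63·u·w + 54·u² + 9·u·v + 294·v·w² + 252·u·v·w + 42·v²·w − 147·w³ − 126·u·w² − 21·v·w²    [distributive law]
= 414·v·w + 333·u·v + 54·v² + 252·w² + 279·u·w + 567·w + 486·u + 81·v + 291·u·v·w + 36·u²·v + 6·u·v² − 147·u·w² − 18·u²·w + 54·u² + 273·v·w² + 42·v²·w − 147·w³    [combine like terms]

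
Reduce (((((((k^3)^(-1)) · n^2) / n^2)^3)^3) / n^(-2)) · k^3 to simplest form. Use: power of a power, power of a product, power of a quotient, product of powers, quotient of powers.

(((((((k^3)^(-1)) · n^2) / n^2)^3)^3) / n^(-2)) · k^3
= ((((((k^3)^(-1)) · n^2) / n^2)^9) / n^(-2)) · k^3    [power of a power]
= ((((((k^3)^(-1)) · n^2)^9) / ((n^2)^9)) / n^(-2)) · k^3    [power of a quotient]
= ((((((k^3)^(-1))^9) · ((n^2)^9)) / ((n^2)^9)) / n^(-2)) · k^3    [power of a product]
= (((((k^3)^(-9)) · ((n^2)^9)) / ((n^2)^9)) / n^(-2)) · k^3    [power of a power]
= (((k^(-27) · ((n^2)^9)) / ((n^2)^9)) / n^(-2)) · k^3    [power of a power]
= (((k^(-27) · n^18) / ((n^2)^9)) / n^(-2)) · k^3    [power of a power]
= (((k^(-27) · n^18) / n^18) / n^(-2)) · k^3    [power of a power]
= k^(-24)·n^2    [quotient of powers; product of powers]

k^(-24)·n^2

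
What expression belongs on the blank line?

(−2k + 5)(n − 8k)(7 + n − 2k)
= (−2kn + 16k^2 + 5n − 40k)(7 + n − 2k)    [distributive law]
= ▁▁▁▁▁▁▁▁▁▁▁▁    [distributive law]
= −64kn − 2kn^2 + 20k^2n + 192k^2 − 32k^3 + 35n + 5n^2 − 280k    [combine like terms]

Applying distributive law to the line above:

−14kn − 2kn^2 + 4k^2n + 112k^2 + 16k^2n − 32k^3 + 35n + 5n^2 − 10kn − 280k − 40kn + 80k^2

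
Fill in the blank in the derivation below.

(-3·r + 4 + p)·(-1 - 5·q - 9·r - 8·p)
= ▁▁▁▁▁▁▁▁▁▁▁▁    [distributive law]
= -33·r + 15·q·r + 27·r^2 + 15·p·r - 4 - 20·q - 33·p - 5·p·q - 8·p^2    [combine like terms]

By distributive law:

3·r + 15·q·r + 27·r^2 + 24·p·r - 4 - 20·q - 36·r - 32·p - p - 5·p·q - 9·p·r - 8·p^2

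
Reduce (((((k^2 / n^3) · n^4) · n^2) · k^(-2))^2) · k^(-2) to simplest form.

(((((k^2 / n^3) · n^4) · n^2) · k^(-2))^2) · k^(-2)
= (((((k^2 / n^3) · n^4) · n^2)^2) · ((k^(-2))^2)) · k^(-2)    [power of a product]
= (((((k^2 / n^3) · n^4)^2) · ((n^2)^2)) · ((k^(-2))^2)) · k^(-2)    [power of a product]
= (((((k^2 / n^3)^2) · ((n^4)^2)) · ((n^2)^2)) · ((k^(-2))^2)) · k^(-2)    [power of a product]
= ((((((k^2)^2) / ((n^3)^2)) · ((n^4)^2)) · ((n^2)^2)) · ((k^(-2))^2)) · k^(-2)    [power of a quotient]
= ((((k^4 / ((n^3)^2)) · ((n^4)^2)) · ((n^2)^2)) · ((k^(-2))^2)) · k^(-2)    [power of a power]
= ((((k^4 / n^6) · ((n^4)^2)) · ((n^2)^2)) · ((k^(-2))^2)) · k^(-2)    [power of a power]
= ((((k^4 / n^6) · n^8) · ((n^2)^2)) · ((k^(-2))^2)) · k^(-2)    [power of a power]
= ((((k^4 / n^6) · n^8) · n^4) · ((k^(-2))^2)) · k^(-2)    [power of a power]
= ((((k^4 / n^6) · n^8) · n^4) · k^(-4)) · k^(-2)    [power of a power]
= k^(-2)·n^6    [quotient of powers; product of powers]

k^(-2)·n^6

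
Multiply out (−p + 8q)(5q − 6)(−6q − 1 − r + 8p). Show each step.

350pq^2 − 415pq + 5pqr − 40p^2q − 6p − 6pr + 48p^2 − 240q^3 + 248q^2 − 40q^2r + 48q + 48qr

(−p + 8q)(5q − 6)(−6q − 1 − r + 8p)
= (−5pq + 6p + 40q^2 − 48q)(−6q − 1 − r + 8p)    [distributive law]
= 30pq^2 + 5pq + 5pqr − 40p^2q − 36pq − 6p − 6pr + 48p^2 − 240q^3 − 40q^2 − 40q^2r + 320pq^2 + 288q^2 + 48q + 48qr − 384pq    [distributive law]
= 350pq^2 − 415pq + 5pqr − 40p^2q − 6p − 6pr + 48p^2 − 240q^3 + 248q^2 − 40q^2r + 48q + 48qr    [combine like terms]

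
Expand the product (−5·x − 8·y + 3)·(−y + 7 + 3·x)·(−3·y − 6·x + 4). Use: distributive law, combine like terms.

9·x·y^2 + 159·x^2·y + 356·x·y + 96·x^2 − 230·x + 90·x^3 − 24·y^3 + 209·y^2 − 299·y + 84

(−5·x − 8·y + 3)·(−y + 7 + 3·x)·(−3·y − 6·x + 4)
= (5·x·y − 35·x − 15·x^2 + 8·y^2 − 56·y − 24·x·y − 3·y + 21 + 9·x)·(−3·y − 6·x + 4)    [distributive law]
= (−19·x·y − 26·x − 15·x^2 + 8·y^2 − 59·y + 21)·(−3·y − 6·x + 4)    [combine like terms]
= 57·x·y^2 + 114·x^2·y − 76·x·y + 78·x·y + 156·x^2 − 104·x + 45·x^2·y + 90·x^3 − 60·x^2 − 24·y^3 − 48·x·y^2 + 32·y^2 + 177·y^2 + 354·x·y − 236·y − 63·y − 126·x + 84    [distributive law]
= 9·x·y^2 + 159·x^2·y + 356·x·y + 96·x^2 − 230·x + 90·x^3 − 24·y^3 + 209·y^2 − 299·y + 84    [combine like terms]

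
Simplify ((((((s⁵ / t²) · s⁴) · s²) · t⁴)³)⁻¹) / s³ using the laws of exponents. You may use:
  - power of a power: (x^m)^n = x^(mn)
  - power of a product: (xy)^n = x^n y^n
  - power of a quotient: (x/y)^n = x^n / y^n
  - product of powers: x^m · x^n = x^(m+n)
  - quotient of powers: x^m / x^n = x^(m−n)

s⁻³⁶t⁻⁶

((((((s⁵ / t²) · s⁴) · s²) · t⁴)³)⁻¹) / s³
= (((((s⁵ / t²) · s⁴) · s²) · t⁴)⁻³) / s³    [power of a power]
= (((((s⁵ / t²) · s⁴) · s²)⁻³) · ((t⁴)⁻³)) / s³    [power of a product]
= (((((s⁵ / t²) · s⁴)⁻³) · ((s²)⁻³)) · ((t⁴)⁻³)) / s³    [power of a product]
= (((((s⁵ / t²)⁻³) · ((s⁴)⁻³)) · ((s²)⁻³)) · ((t⁴)⁻³)) / s³    [power of a product]
= ((((((s⁵)⁻³) / ((t²)⁻³)) · ((s⁴)⁻³)) · ((s²)⁻³)) · ((t⁴)⁻³)) / s³    [power of a quotient]
= ((((s⁻¹⁵ / ((t²)⁻³)) · ((s⁴)⁻³)) · ((s²)⁻³)) · ((t⁴)⁻³)) / s³    [power of a power]
= ((((s⁻¹⁵ / t⁻⁶) · ((s⁴)⁻³)) · ((s²)⁻³)) · ((t⁴)⁻³)) / s³    [power of a power]
= ((((s⁻¹⁵ / t⁻⁶) · s⁻¹²) · ((s²)⁻³)) · ((t⁴)⁻³)) / s³    [power of a power]
= ((((s⁻¹⁵ / t⁻⁶) · s⁻¹²) · s⁻⁶) · ((t⁴)⁻³)) / s³    [power of a power]
= ((((s⁻¹⁵ / t⁻⁶) · s⁻¹²) · s⁻⁶) · t⁻¹²) / s³    [power of a power]
= s⁻³⁶t⁻⁶    [quotient of powers; product of powers]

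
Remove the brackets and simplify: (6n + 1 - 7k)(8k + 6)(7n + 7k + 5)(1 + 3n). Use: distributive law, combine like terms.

(6n + 1 - 7k)(8k + 6)(7n + 7k + 5)(1 + 3n)
= (48kn + 36n + 8k + 6 - 56k^2 - 42k)(7n + 7k + 5)(1 + 3n)    [distributive law]
= (48kn + 36n - 34k + 6 - 56k^2)(7n + 7k + 5)(1 + 3n)    [combine like terms]
= (336kn^2 + 336k^2n + 240kn + 252n^2 + 252kn + 180n - 238kn - 238k^2 - 170k + 42n + 42k + 30 - 392k^2n - 392k^3 - 280k^2)(1 + 3n)    [distributive law]
= (336kn^2 - 56k^2n + 254kn + 252n^2 + 222n - 518k^2 - 128k + 30 - 392k^3)(1 + 3n)    [combine like terms]
= 336kn^2 + 1008kn^3 - 56k^2n - 168k^2n^2 + 254kn + 762kn^2 + 252n^2 + 756n^3 + 222n + 666n^2 - 518k^2 - 1554k^2n - 128k - 384kn + 30 + 90n - 392k^3 - 1176k^3n    [distributive law]
= 1098kn^2 + 1008kn^3 - 1610k^2n - 168k^2n^2 - 130kn + 918n^2 + 756n^3 + 312n - 518k^2 - 128k + 30 - 392k^3 - 1176k^3n    [combine like terms]

1098kn^2 + 1008kn^3 - 1610k^2n - 168k^2n^2 - 130kn + 918n^2 + 756n^3 + 312n - 518k^2 - 128k + 30 - 392k^3 - 1176k^3n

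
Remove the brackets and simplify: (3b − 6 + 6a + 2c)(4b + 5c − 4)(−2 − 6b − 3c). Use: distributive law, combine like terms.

(3b − 6 + 6a + 2c)(4b + 5c − 4)(−2 − 6b − 3c)
= (12b^2 + 15bc − 12b − 24b − 30c + 24 + 24ab + 30ac − 24a + 8bc + 10c^2 − 8c)(−2 − 6b − 3c)    [distributive law]
= (12b^2 + 23bc − 36b − 38c + 24 + 24ab + 30ac − 24a + 10c^2)(−2 − 6b − 3c)    [combine like terms]
= −24b^2 − 72b^3 − 36b^2c − 46bc − 138b^2c − 69bc^2 + 72b + 216b^2 + 108bc + 76c + 228bc + 114c^2 − 48 − 144b − 72c − 48ab − 144ab^2 − 72abc − 60ac − 180abc − 90ac^2 + 48a + 144ab + 72ac − 20c^2 − 60bc^2 − 30c^3    [distributive law]
= 192b^2 − 72b^3 − 174b^2c + 290bc − 129bc^2 − 72b + 4c + 94c^2 − 48 + 96ab − 144ab^2 − 252abc + 12ac − 90ac^2 + 48a − 30c^3    [combine like terms]

192b^2 − 72b^3 − 174b^2c + 290bc − 129bc^2 − 72b + 4c + 94c^2 − 48 + 96ab − 144ab^2 − 252abc + 12ac − 90ac^2 + 48a − 30c^3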